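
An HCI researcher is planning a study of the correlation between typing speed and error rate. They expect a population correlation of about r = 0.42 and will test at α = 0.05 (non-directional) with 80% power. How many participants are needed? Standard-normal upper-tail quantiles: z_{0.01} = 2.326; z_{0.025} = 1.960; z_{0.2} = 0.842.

n = 43

Fisher's z: C = ½·ln((1+r)/(1−r)) = ½·ln(2.4483) = 0.4477.
n = ((z_{α/2} + z_β)/C)² + 3.
(1.960 + 0.842) / 0.4477 = 2.802 / 0.4477 = 6.259.
n = 6.259² + 3 = 39.17 + 3 = 42.2.
Round up.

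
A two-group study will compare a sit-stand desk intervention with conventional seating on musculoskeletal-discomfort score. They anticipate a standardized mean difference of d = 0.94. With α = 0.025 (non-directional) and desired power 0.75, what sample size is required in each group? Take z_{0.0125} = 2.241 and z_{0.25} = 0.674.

n = 20 per group

For two independent groups with equal n: n = 2·((z_{α/2} + z_β) / d)².
z_{α/2} + z_β = 2.241 + 0.674 = 2.915.
n = 2 × (2.915 / 0.94)² = 2 × 3.101² = 2 × 9.62 = 19.2.
Round up to the next whole participant.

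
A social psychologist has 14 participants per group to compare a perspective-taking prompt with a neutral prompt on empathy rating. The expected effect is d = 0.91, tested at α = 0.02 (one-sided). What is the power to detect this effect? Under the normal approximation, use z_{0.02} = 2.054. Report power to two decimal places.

power ≈ 0.64

For two equal groups, power = Φ(d·√(n/2) − z_{α}).
d·√(n/2) = 0.91 × √(14/2) = 0.91 × 2.646 = 2.408.
z_β = 2.408 − 2.054 = 0.354.
Power = Φ(0.354) = 0.638.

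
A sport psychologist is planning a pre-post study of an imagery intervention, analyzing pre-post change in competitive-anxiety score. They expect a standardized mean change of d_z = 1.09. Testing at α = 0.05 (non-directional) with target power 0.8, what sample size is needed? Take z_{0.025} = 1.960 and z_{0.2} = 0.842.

For a paired (one-sample on differences) test: n = ((z_{α/2} + z_β) / d)².
z_{α/2} + z_β = 1.960 + 0.842 = 2.802.
n = (2.802 / 1.09)² = 2.571² = 6.61.
Round up.

n = 7 pairs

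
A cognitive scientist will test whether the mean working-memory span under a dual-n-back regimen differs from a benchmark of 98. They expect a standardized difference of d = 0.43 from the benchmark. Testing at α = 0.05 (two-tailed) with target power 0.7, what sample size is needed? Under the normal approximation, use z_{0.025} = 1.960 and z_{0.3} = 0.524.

n = 34

For a one-sample test: n = ((z_{α/2} + z_β) / d)².
z_{α/2} + z_β = 1.960 + 0.524 = 2.484.
n = (2.484 / 0.43)² = 5.777² = 33.37.
Round up.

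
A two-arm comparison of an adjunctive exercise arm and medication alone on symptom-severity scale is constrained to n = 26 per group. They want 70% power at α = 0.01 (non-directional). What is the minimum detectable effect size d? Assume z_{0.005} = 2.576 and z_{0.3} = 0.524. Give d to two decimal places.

For two independent groups of n = 26 each: d_min = (z_{α/2} + z_β)·√(2/n).
z-sum = 2.576 + 0.524 = 3.100.
d_min = 3.100 × √(2/26) = 3.100 × 0.2774 = 0.860.

d_min ≈ 0.86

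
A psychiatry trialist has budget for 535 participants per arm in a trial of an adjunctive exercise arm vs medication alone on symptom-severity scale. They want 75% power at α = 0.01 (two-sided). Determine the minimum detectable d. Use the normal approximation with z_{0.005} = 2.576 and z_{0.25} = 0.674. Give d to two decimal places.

For two independent groups of n = 535 each: d_min = (z_{α/2} + z_β)·√(2/n).
z-sum = 2.576 + 0.674 = 3.250.
d_min = 3.250 × √(2/535) = 3.250 × 0.0611 = 0.199.

d_min ≈ 0.20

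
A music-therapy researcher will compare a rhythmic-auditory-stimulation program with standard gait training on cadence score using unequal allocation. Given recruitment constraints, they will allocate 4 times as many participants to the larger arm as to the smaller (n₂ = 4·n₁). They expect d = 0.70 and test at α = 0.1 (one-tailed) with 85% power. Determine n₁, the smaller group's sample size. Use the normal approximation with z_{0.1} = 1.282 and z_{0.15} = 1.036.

n₁ = 14

With allocation ratio k = n₂/n₁ = 4, Var(x̄₁−x̄₂) = σ²(1/n₁ + 1/(k·n₁)) = σ²·(k+1)/(k·n₁).
So n₁ = (1 + 1/k)·((z_{α} + z_β)/d)² = 1.250 × (2.318/0.70)².
n₁ = 1.250 × 10.97 = 13.7.
Round up: n₁ = 14, giving n₂ = 4 × 14 = 56.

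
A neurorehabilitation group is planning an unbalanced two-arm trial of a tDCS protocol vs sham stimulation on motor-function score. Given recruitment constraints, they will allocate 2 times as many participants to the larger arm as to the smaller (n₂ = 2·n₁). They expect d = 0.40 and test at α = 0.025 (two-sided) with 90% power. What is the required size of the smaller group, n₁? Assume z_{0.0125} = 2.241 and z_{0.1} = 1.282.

n₁ = 117

With allocation ratio k = n₂/n₁ = 2, Var(x̄₁−x̄₂) = σ²(1/n₁ + 1/(k·n₁)) = σ²·(k+1)/(k·n₁).
So n₁ = (1 + 1/k)·((z_{α/2} + z_β)/d)² = 1.500 × (3.523/0.40)².
n₁ = 1.500 × 77.57 = 116.4.
Round up: n₁ = 117, giving n₂ = 2 × 117 = 234.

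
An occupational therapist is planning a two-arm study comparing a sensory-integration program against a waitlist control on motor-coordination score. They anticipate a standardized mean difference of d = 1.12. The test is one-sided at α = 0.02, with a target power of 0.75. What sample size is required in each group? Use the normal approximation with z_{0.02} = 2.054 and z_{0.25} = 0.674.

n = 12 per group

For two independent groups with equal n: n = 2·((z_{α} + z_β) / d)².
z_{α} + z_β = 2.054 + 0.674 = 2.728.
n = 2 × (2.728 / 1.12)² = 2 × 2.436² = 2 × 5.93 = 11.9.
Round up to the next whole participant.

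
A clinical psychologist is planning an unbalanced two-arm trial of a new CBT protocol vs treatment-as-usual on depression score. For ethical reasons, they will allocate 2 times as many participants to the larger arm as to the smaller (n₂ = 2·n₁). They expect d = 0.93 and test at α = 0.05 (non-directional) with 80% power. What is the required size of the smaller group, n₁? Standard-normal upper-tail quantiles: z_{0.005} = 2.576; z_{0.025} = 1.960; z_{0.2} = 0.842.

With allocation ratio k = n₂/n₁ = 2, Var(x̄₁−x̄₂) = σ²(1/n₁ + 1/(k·n₁)) = σ²·(k+1)/(k·n₁).
So n₁ = (1 + 1/k)·((z_{α/2} + z_β)/d)² = 1.500 × (2.802/0.93)².
n₁ = 1.500 × 9.08 = 13.6.
Round up: n₁ = 14, giving n₂ = 2 × 14 = 28.

n₁ = 14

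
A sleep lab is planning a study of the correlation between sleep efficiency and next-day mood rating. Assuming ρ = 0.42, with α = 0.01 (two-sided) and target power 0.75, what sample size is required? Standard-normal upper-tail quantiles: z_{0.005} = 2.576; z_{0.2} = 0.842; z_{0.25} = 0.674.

Fisher's z: C = ½·ln((1+r)/(1−r)) = ½·ln(2.4483) = 0.4477.
n = ((z_{α/2} + z_β)/C)² + 3.
(2.576 + 0.674) / 0.4477 = 3.250 / 0.4477 = 7.259.
n = 7.259² + 3 = 52.70 + 3 = 55.7.
Round up.

n = 56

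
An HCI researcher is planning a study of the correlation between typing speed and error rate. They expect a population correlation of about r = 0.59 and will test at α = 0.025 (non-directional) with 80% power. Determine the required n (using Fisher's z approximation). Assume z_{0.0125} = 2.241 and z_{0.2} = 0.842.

n = 24

Fisher's z: C = ½·ln((1+r)/(1−r)) = ½·ln(3.8780) = 0.6777.
n = ((z_{α/2} + z_β)/C)² + 3.
(2.241 + 0.842) / 0.6777 = 3.083 / 0.6777 = 4.549.
n = 4.549² + 3 = 20.70 + 3 = 23.7.
Round up.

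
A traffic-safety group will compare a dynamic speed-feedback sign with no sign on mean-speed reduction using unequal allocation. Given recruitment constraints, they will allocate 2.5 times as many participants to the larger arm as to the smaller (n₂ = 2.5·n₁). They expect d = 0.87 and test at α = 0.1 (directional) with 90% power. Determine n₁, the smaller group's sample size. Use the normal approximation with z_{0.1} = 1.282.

n₁ = 13

With allocation ratio k = n₂/n₁ = 2.5, Var(x̄₁−x̄₂) = σ²(1/n₁ + 1/(k·n₁)) = σ²·(k+1)/(k·n₁).
So n₁ = (1 + 1/k)·((z_{α} + z_β)/d)² = 1.400 × (2.564/0.87)².
n₁ = 1.400 × 8.69 = 12.2.
Round up: n₁ = 13, giving n₂ = ⌈2.5 × 13⌉ = ⌈32.5⌉ = 33.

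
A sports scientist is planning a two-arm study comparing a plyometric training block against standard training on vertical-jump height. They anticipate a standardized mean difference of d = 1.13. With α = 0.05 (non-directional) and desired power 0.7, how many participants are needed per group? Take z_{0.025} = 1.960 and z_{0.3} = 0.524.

For two independent groups with equal n: n = 2·((z_{α/2} + z_β) / d)².
z_{α/2} + z_β = 1.960 + 0.524 = 2.484.
n = 2 × (2.484 / 1.13)² = 2 × 2.198² = 2 × 4.83 = 9.7.
Round up to the next whole participant.

n = 10 per group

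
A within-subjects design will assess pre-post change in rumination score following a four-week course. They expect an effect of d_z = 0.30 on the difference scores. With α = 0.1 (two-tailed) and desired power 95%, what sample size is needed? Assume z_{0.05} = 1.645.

For a paired (one-sample on differences) test: n = ((z_{α/2} + z_β) / d)².
z_{α/2} + z_β = 1.645 + 1.645 = 3.290.
n = (3.290 / 0.30)² = 10.967² = 120.27.
Round up.

n = 121 pairs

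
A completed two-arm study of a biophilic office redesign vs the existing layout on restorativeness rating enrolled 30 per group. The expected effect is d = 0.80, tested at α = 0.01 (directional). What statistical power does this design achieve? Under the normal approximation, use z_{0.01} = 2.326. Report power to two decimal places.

For two equal groups, power = Φ(d·√(n/2) − z_{α}).
d·√(n/2) = 0.80 × √(30/2) = 0.80 × 3.873 = 3.098.
z_β = 3.098 − 2.326 = 0.772.
Power = Φ(0.772) = 0.780.

power ≈ 0.78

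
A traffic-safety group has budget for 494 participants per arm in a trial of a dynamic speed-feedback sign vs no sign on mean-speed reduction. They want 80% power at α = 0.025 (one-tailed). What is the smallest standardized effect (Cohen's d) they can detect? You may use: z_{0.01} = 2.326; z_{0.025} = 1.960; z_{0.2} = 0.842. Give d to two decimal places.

For two independent groups of n = 494 each: d_min = (z_{α} + z_β)·√(2/n).
z-sum = 1.960 + 0.842 = 2.802.
d_min = 2.802 × √(2/494) = 2.802 × 0.0636 = 0.178.

d_min ≈ 0.18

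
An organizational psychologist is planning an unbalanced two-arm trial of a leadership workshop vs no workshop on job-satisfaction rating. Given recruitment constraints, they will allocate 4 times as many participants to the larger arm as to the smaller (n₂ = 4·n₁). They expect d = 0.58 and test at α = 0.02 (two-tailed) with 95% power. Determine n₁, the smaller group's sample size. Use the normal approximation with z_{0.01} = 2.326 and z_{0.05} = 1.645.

With allocation ratio k = n₂/n₁ = 4, Var(x̄₁−x̄₂) = σ²(1/n₁ + 1/(k·n₁)) = σ²·(k+1)/(k·n₁).
So n₁ = (1 + 1/k)·((z_{α/2} + z_β)/d)² = 1.250 × (3.971/0.58)².
n₁ = 1.250 × 46.88 = 58.6.
Round up: n₁ = 59, giving n₂ = 4 × 59 = 236.

n₁ = 59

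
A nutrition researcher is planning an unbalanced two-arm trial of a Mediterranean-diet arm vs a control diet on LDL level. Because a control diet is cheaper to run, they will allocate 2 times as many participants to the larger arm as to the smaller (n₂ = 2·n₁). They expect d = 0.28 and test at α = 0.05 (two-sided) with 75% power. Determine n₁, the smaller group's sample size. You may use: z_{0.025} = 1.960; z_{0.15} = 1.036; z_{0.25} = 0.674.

With allocation ratio k = n₂/n₁ = 2, Var(x̄₁−x̄₂) = σ²(1/n₁ + 1/(k·n₁)) = σ²·(k+1)/(k·n₁).
So n₁ = (1 + 1/k)·((z_{α/2} + z_β)/d)² = 1.500 × (2.634/0.28)².
n₁ = 1.500 × 88.49 = 132.7.
Round up: n₁ = 133, giving n₂ = 2 × 133 = 266.

n₁ = 133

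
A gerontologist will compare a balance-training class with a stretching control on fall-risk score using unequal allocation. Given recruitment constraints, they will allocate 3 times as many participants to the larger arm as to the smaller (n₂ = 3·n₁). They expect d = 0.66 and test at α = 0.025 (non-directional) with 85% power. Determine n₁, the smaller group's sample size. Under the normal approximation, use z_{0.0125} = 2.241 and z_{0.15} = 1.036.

n₁ = 33

With allocation ratio k = n₂/n₁ = 3, Var(x̄₁−x̄₂) = σ²(1/n₁ + 1/(k·n₁)) = σ²·(k+1)/(k·n₁).
So n₁ = (1 + 1/k)·((z_{α/2} + z_β)/d)² = 1.333 × (3.277/0.66)².
n₁ = 1.333 × 24.65 = 32.9.
Round up: n₁ = 33, giving n₂ = 3 × 33 = 99.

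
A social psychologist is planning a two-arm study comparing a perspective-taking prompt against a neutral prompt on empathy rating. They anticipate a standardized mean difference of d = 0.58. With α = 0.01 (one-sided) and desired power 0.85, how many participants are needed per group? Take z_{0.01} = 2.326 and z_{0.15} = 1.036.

For two independent groups with equal n: n = 2·((z_{α} + z_β) / d)².
z_{α} + z_β = 2.326 + 1.036 = 3.362.
n = 2 × (3.362 / 0.58)² = 2 × 5.797² = 2 × 33.60 = 67.2.
Round up to the next whole participant.

n = 68 per group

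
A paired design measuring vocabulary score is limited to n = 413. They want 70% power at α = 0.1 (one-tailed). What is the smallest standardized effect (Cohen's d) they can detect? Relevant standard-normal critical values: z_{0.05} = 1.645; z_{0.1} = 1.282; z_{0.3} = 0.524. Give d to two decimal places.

For a single sample (or paired design) of n = 413: d_min = (z_{α} + z_β)/√n.
z-sum = 1.282 + 0.524 = 1.806.
d_min = 1.806 / √413 = 1.806 / 20.322 = 0.089.

d_min ≈ 0.09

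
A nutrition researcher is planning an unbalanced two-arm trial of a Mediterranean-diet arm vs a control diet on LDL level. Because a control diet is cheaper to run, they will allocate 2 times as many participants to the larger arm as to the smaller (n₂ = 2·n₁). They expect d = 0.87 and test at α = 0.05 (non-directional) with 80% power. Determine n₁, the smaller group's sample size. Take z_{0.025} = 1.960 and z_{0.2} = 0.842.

n₁ = 16

With allocation ratio k = n₂/n₁ = 2, Var(x̄₁−x̄₂) = σ²(1/n₁ + 1/(k·n₁)) = σ²·(k+1)/(k·n₁).
So n₁ = (1 + 1/k)·((z_{α/2} + z_β)/d)² = 1.500 × (2.802/0.87)².
n₁ = 1.500 × 10.37 = 15.6.
Round up: n₁ = 16, giving n₂ = 2 × 16 = 32.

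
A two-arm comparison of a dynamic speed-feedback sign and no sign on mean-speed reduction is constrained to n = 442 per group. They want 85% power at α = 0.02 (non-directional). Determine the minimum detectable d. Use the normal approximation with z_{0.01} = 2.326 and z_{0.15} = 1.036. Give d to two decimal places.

For two independent groups of n = 442 each: d_min = (z_{α/2} + z_β)·√(2/n).
z-sum = 2.326 + 1.036 = 3.362.
d_min = 3.362 × √(2/442) = 3.362 × 0.0673 = 0.226.

d_min ≈ 0.23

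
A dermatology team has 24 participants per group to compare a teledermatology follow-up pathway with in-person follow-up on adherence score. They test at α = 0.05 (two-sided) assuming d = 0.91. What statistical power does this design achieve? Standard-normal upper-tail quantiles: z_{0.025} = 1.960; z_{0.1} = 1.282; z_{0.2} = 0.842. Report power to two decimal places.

For two equal groups, power = Φ(d·√(n/2) − z_{α/2}).
d·√(n/2) = 0.91 × √(24/2) = 0.91 × 3.464 = 3.152.
z_β = 3.152 − 1.960 = 1.192.
Power = Φ(1.192) = 0.883.

power ≈ 0.88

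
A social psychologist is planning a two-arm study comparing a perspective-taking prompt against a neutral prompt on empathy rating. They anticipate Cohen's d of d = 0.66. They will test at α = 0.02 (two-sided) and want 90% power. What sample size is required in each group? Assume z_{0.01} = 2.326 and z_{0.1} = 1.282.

For two independent groups with equal n: n = 2·((z_{α/2} + z_β) / d)².
z_{α/2} + z_β = 2.326 + 1.282 = 3.608.
n = 2 × (3.608 / 0.66)² = 2 × 5.467² = 2 × 29.88 = 59.8.
Round up to the next whole participant.

n = 60 per group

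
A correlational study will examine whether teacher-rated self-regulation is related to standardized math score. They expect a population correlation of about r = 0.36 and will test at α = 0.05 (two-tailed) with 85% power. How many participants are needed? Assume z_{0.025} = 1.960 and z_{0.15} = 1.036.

Fisher's z: C = ½·ln((1+r)/(1−r)) = ½·ln(2.1250) = 0.3769.
n = ((z_{α/2} + z_β)/C)² + 3.
(1.960 + 1.036) / 0.3769 = 2.996 / 0.3769 = 7.949.
n = 7.949² + 3 = 63.19 + 3 = 66.2.
Round up.

n = 67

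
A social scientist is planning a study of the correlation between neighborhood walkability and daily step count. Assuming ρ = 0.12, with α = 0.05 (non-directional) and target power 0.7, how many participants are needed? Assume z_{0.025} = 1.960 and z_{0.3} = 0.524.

n = 428

Fisher's z: C = ½·ln((1+r)/(1−r)) = ½·ln(1.2727) = 0.1206.
n = ((z_{α/2} + z_β)/C)² + 3.
(1.960 + 0.524) / 0.1206 = 2.484 / 0.1206 = 20.597.
n = 20.597² + 3 = 424.24 + 3 = 427.2.
Round up.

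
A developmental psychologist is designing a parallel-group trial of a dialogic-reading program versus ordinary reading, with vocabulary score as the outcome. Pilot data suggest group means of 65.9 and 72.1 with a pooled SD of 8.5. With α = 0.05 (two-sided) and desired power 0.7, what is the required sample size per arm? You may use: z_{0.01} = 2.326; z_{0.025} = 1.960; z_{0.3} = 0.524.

Cohen's d = |M₁ − M₂| / SD_pooled = |65.9 − 72.1| / 8.5 = 6.2 / 8.5 = 0.729.
For two independent groups with equal n: n = 2·((z_{α/2} + z_β) / d)².
z_{α/2} + z_β = 1.960 + 0.524 = 2.484.
n = 2 × (2.484 / 0.729)² = 2 × 3.407² = 2 × 11.61 = 23.2.
Round up to the next whole participant.

n = 24 per group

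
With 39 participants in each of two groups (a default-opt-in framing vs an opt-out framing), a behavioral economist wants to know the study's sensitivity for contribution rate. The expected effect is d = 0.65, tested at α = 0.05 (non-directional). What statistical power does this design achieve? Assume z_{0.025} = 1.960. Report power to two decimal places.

For two equal groups, power = Φ(d·√(n/2) − z_{α/2}).
d·√(n/2) = 0.65 × √(39/2) = 0.65 × 4.416 = 2.870.
z_β = 2.870 − 1.960 = 0.910.
Power = Φ(0.910) = 0.819.

power ≈ 0.82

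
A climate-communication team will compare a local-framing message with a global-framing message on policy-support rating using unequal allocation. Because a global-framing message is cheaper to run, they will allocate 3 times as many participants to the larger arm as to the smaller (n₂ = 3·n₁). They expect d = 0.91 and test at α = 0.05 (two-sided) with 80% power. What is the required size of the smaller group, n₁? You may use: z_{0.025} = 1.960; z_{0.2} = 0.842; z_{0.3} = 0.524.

n₁ = 13

With allocation ratio k = n₂/n₁ = 3, Var(x̄₁−x̄₂) = σ²(1/n₁ + 1/(k·n₁)) = σ²·(k+1)/(k·n₁).
So n₁ = (1 + 1/k)·((z_{α/2} + z_β)/d)² = 1.333 × (2.802/0.91)².
n₁ = 1.333 × 9.48 = 12.6.
Round up: n₁ = 13, giving n₂ = 3 × 13 = 39.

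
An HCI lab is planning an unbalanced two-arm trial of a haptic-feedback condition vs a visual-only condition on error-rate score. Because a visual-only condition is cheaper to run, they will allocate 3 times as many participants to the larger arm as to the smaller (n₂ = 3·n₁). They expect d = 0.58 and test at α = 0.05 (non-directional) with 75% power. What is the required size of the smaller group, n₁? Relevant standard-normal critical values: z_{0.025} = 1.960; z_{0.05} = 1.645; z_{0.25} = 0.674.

n₁ = 28

With allocation ratio k = n₂/n₁ = 3, Var(x̄₁−x̄₂) = σ²(1/n₁ + 1/(k·n₁)) = σ²·(k+1)/(k·n₁).
So n₁ = (1 + 1/k)·((z_{α/2} + z_β)/d)² = 1.333 × (2.634/0.58)².
n₁ = 1.333 × 20.62 = 27.5.
Round up: n₁ = 28, giving n₂ = 3 × 28 = 84.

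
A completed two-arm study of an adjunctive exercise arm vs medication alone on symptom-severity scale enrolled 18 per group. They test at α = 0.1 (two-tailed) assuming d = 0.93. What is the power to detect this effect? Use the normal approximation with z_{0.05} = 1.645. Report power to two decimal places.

For two equal groups, power = Φ(d·√(n/2) − z_{α/2}).
d·√(n/2) = 0.93 × √(18/2) = 0.93 × 3.000 = 2.790.
z_β = 2.790 − 1.645 = 1.145.
Power = Φ(1.145) = 0.874.

power ≈ 0.87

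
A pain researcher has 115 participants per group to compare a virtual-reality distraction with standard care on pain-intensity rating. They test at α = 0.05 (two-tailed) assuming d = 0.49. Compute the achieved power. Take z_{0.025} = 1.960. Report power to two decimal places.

For two equal groups, power = Φ(d·√(n/2) − z_{α/2}).
d·√(n/2) = 0.49 × √(115/2) = 0.49 × 7.583 = 3.716.
z_β = 3.716 − 1.960 = 1.756.
Power = Φ(1.756) = 0.960.

power ≈ 0.96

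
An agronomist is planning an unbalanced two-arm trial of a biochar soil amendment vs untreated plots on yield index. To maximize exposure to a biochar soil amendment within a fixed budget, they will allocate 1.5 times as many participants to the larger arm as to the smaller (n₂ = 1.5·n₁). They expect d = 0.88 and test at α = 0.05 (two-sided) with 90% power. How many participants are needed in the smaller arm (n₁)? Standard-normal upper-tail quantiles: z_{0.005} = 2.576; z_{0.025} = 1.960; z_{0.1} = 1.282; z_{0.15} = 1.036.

With allocation ratio k = n₂/n₁ = 1.5, Var(x̄₁−x̄₂) = σ²(1/n₁ + 1/(k·n₁)) = σ²·(k+1)/(k·n₁).
So n₁ = (1 + 1/k)·((z_{α/2} + z_β)/d)² = 1.667 × (3.242/0.88)².
n₁ = 1.667 × 13.57 = 22.6.
Round up: n₁ = 23, giving n₂ = ⌈1.5 × 23⌉ = ⌈34.5⌉ = 35.

n₁ = 23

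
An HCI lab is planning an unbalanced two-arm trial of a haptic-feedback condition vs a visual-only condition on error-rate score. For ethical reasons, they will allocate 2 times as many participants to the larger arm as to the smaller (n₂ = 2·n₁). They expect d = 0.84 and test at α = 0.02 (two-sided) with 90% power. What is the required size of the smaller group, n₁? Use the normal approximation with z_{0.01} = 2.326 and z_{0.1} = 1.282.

n₁ = 28

With allocation ratio k = n₂/n₁ = 2, Var(x̄₁−x̄₂) = σ²(1/n₁ + 1/(k·n₁)) = σ²·(k+1)/(k·n₁).
So n₁ = (1 + 1/k)·((z_{α/2} + z_β)/d)² = 1.500 × (3.608/0.84)².
n₁ = 1.500 × 18.45 = 27.7.
Round up: n₁ = 28, giving n₂ = 2 × 28 = 56.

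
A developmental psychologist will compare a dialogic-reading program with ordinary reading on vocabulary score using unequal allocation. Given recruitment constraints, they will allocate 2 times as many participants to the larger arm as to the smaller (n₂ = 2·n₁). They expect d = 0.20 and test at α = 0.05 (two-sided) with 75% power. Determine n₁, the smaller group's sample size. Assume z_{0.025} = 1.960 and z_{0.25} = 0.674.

With allocation ratio k = n₂/n₁ = 2, Var(x̄₁−x̄₂) = σ²(1/n₁ + 1/(k·n₁)) = σ²·(k+1)/(k·n₁).
So n₁ = (1 + 1/k)·((z_{α/2} + z_β)/d)² = 1.500 × (2.634/0.20)².
n₁ = 1.500 × 173.45 = 260.2.
Round up: n₁ = 261, giving n₂ = 2 × 261 = 522.

n₁ = 261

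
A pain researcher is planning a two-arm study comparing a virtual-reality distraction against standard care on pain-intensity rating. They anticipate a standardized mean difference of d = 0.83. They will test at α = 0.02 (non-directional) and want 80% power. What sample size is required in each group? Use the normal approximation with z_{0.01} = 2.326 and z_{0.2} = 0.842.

For two independent groups with equal n: n = 2·((z_{α/2} + z_β) / d)².
z_{α/2} + z_β = 2.326 + 0.842 = 3.168.
n = 2 × (3.168 / 0.83)² = 2 × 3.817² = 2 × 14.57 = 29.1.
Round up to the next whole participant.

n = 30 per group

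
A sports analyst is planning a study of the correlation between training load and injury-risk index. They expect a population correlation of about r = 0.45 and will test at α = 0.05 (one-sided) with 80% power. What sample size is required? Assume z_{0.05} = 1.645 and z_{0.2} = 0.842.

Fisher's z: C = ½·ln((1+r)/(1−r)) = ½·ln(2.6364) = 0.4847.
n = ((z_{α} + z_β)/C)² + 3.
(1.645 + 0.842) / 0.4847 = 2.487 / 0.4847 = 5.131.
n = 5.131² + 3 = 26.33 + 3 = 29.3.
Round up.

n = 30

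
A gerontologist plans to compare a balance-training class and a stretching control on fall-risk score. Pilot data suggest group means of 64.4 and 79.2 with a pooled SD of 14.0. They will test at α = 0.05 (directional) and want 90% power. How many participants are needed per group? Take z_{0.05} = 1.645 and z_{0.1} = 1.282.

n = 16 per group

Cohen's d = |M₁ − M₂| / SD_pooled = |64.4 − 79.2| / 14.0 = 14.8 / 14.0 = 1.057.
For two independent groups with equal n: n = 2·((z_{α} + z_β) / d)².
z_{α} + z_β = 1.645 + 1.282 = 2.927.
n = 2 × (2.927 / 1.057)² = 2 × 2.769² = 2 × 7.67 = 15.3.
Round up to the next whole participant.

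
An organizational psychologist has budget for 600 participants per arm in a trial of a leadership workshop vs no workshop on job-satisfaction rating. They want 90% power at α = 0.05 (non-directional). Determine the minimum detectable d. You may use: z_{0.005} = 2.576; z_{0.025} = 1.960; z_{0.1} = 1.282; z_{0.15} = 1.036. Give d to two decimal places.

For two independent groups of n = 600 each: d_min = (z_{α/2} + z_β)·√(2/n).
z-sum = 1.960 + 1.282 = 3.242.
d_min = 3.242 × √(2/600) = 3.242 × 0.0577 = 0.187.

d_min ≈ 0.19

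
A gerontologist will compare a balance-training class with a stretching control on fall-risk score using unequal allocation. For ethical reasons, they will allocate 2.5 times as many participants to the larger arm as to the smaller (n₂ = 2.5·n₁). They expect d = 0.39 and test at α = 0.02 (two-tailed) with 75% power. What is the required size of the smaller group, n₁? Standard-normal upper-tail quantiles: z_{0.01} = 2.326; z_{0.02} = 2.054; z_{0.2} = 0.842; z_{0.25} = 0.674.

n₁ = 83

With allocation ratio k = n₂/n₁ = 2.5, Var(x̄₁−x̄₂) = σ²(1/n₁ + 1/(k·n₁)) = σ²·(k+1)/(k·n₁).
So n₁ = (1 + 1/k)·((z_{α/2} + z_β)/d)² = 1.400 × (3.000/0.39)².
n₁ = 1.400 × 59.17 = 82.8.
Round up: n₁ = 83, giving n₂ = ⌈2.5 × 83⌉ = ⌈207.5⌉ = 208.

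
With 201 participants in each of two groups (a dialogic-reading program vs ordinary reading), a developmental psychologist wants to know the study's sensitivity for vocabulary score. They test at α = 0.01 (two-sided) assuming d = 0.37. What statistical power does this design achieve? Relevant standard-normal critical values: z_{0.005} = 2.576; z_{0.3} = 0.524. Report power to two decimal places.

For two equal groups, power = Φ(d·√(n/2) − z_{α/2}).
d·√(n/2) = 0.37 × √(201/2) = 0.37 × 10.025 = 3.709.
z_β = 3.709 − 2.576 = 1.133.
Power = Φ(1.133) = 0.871.

power ≈ 0.87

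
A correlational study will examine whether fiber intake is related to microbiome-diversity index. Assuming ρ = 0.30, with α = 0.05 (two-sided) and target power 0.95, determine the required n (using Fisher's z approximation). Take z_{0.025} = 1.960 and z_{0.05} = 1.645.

n = 139

Fisher's z: C = ½·ln((1+r)/(1−r)) = ½·ln(1.8571) = 0.3095.
n = ((z_{α/2} + z_β)/C)² + 3.
(1.960 + 1.645) / 0.3095 = 3.605 / 0.3095 = 11.648.
n = 11.648² + 3 = 135.67 + 3 = 138.7.
Round up.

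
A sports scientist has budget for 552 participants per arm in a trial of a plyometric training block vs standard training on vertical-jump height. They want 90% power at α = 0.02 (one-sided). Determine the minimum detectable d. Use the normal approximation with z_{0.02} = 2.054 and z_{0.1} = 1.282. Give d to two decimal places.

d_min ≈ 0.20

For two independent groups of n = 552 each: d_min = (z_{α} + z_β)·√(2/n).
z-sum = 2.054 + 1.282 = 3.336.
d_min = 3.336 × √(2/552) = 3.336 × 0.0602 = 0.201.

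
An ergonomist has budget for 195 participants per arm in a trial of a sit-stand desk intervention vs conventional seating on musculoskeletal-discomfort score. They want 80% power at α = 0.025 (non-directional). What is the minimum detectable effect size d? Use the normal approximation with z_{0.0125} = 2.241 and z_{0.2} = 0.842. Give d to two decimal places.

d_min ≈ 0.31

For two independent groups of n = 195 each: d_min = (z_{α/2} + z_β)·√(2/n).
z-sum = 2.241 + 0.842 = 3.083.
d_min = 3.083 × √(2/195) = 3.083 × 0.1013 = 0.312.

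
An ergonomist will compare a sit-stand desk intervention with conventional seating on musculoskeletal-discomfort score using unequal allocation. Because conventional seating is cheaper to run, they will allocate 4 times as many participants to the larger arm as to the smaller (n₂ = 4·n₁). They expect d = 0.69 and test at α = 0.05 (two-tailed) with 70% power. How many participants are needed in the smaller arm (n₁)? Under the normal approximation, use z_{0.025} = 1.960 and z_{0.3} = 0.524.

With allocation ratio k = n₂/n₁ = 4, Var(x̄₁−x̄₂) = σ²(1/n₁ + 1/(k·n₁)) = σ²·(k+1)/(k·n₁).
So n₁ = (1 + 1/k)·((z_{α/2} + z_β)/d)² = 1.250 × (2.484/0.69)².
n₁ = 1.250 × 12.96 = 16.2.
Round up: n₁ = 17, giving n₂ = 4 × 17 = 68.

n₁ = 17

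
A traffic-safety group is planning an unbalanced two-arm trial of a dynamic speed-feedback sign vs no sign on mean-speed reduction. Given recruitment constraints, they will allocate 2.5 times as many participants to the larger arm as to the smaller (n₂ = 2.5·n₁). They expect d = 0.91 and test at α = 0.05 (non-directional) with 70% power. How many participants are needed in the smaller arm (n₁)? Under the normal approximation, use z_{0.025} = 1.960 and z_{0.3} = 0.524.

With allocation ratio k = n₂/n₁ = 2.5, Var(x̄₁−x̄₂) = σ²(1/n₁ + 1/(k·n₁)) = σ²·(k+1)/(k·n₁).
So n₁ = (1 + 1/k)·((z_{α/2} + z_β)/d)² = 1.400 × (2.484/0.91)².
n₁ = 1.400 × 7.45 = 10.4.
Round up: n₁ = 11, giving n₂ = ⌈2.5 × 11⌉ = ⌈27.5⌉ = 28.

n₁ = 11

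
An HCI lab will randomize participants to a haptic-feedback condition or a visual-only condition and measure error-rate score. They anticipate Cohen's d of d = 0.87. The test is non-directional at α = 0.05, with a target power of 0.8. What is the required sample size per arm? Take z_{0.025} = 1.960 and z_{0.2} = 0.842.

n = 21 per group

For two independent groups with equal n: n = 2·((z_{α/2} + z_β) / d)².
z_{α/2} + z_β = 1.960 + 0.842 = 2.802.
n = 2 × (2.802 / 0.87)² = 2 × 3.221² = 2 × 10.37 = 20.7.
Round up to the next whole participant.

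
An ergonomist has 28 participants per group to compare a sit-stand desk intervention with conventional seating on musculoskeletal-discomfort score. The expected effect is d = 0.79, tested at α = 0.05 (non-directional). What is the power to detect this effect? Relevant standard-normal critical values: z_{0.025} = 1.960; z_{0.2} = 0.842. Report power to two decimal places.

power ≈ 0.84

For two equal groups, power = Φ(d·√(n/2) − z_{α/2}).
d·√(n/2) = 0.79 × √(28/2) = 0.79 × 3.742 = 2.956.
z_β = 2.956 − 1.960 = 0.996.
Power = Φ(0.996) = 0.840.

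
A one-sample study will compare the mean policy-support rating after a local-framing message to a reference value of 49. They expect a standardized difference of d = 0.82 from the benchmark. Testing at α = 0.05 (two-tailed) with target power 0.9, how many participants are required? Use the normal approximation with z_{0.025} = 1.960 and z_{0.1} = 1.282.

For a one-sample test: n = ((z_{α/2} + z_β) / d)².
z_{α/2} + z_β = 1.960 + 1.282 = 3.242.
n = (3.242 / 0.82)² = 3.954² = 15.63.
Round up.

n = 16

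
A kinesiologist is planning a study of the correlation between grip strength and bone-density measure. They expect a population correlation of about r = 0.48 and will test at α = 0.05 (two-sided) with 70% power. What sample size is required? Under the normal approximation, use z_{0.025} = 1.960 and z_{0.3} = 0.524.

Fisher's z: C = ½·ln((1+r)/(1−r)) = ½·ln(2.8462) = 0.5230.
n = ((z_{α/2} + z_β)/C)² + 3.
(1.960 + 0.524) / 0.5230 = 2.484 / 0.5230 = 4.750.
n = 4.750² + 3 = 22.56 + 3 = 25.6.
Round up.

n = 26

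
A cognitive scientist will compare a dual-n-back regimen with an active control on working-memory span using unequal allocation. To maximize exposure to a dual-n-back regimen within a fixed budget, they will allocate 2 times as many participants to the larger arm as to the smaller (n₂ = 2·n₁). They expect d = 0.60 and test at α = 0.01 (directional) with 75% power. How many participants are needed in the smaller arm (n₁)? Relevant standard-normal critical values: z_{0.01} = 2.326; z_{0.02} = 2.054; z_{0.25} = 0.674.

n₁ = 38

With allocation ratio k = n₂/n₁ = 2, Var(x̄₁−x̄₂) = σ²(1/n₁ + 1/(k·n₁)) = σ²·(k+1)/(k·n₁).
So n₁ = (1 + 1/k)·((z_{α} + z_β)/d)² = 1.500 × (3.000/0.60)².
n₁ = 1.500 × 25.00 = 37.5.
Round up: n₁ = 38, giving n₂ = 2 × 38 = 76.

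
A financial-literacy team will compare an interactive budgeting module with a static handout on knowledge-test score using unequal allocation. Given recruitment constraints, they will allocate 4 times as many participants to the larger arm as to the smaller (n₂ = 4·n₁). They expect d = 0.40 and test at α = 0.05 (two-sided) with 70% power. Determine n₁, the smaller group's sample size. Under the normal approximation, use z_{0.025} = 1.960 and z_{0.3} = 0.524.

With allocation ratio k = n₂/n₁ = 4, Var(x̄₁−x̄₂) = σ²(1/n₁ + 1/(k·n₁)) = σ²·(k+1)/(k·n₁).
So n₁ = (1 + 1/k)·((z_{α/2} + z_β)/d)² = 1.250 × (2.484/0.40)².
n₁ = 1.250 × 38.56 = 48.2.
Round up: n₁ = 49, giving n₂ = 4 × 49 = 196.

n₁ = 49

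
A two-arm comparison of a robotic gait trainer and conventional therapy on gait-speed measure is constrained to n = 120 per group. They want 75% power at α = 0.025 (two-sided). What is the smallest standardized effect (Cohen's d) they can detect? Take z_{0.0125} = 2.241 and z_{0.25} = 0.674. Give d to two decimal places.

d_min ≈ 0.38

For two independent groups of n = 120 each: d_min = (z_{α/2} + z_β)·√(2/n).
z-sum = 2.241 + 0.674 = 2.915.
d_min = 2.915 × √(2/120) = 2.915 × 0.1291 = 0.376.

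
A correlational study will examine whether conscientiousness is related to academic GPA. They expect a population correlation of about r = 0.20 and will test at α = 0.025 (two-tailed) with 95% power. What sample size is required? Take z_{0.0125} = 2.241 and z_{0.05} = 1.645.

n = 371

Fisher's z: C = ½·ln((1+r)/(1−r)) = ½·ln(1.5000) = 0.2027.
n = ((z_{α/2} + z_β)/C)² + 3.
(2.241 + 1.645) / 0.2027 = 3.886 / 0.2027 = 19.171.
n = 19.171² + 3 = 367.53 + 3 = 370.5.
Round up.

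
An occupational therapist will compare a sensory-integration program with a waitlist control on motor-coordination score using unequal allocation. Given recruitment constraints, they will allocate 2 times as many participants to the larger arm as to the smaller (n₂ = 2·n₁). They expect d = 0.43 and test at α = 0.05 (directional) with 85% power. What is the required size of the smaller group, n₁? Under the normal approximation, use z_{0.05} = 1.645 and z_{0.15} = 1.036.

n₁ = 59

With allocation ratio k = n₂/n₁ = 2, Var(x̄₁−x̄₂) = σ²(1/n₁ + 1/(k·n₁)) = σ²·(k+1)/(k·n₁).
So n₁ = (1 + 1/k)·((z_{α} + z_β)/d)² = 1.500 × (2.681/0.43)².
n₁ = 1.500 × 38.87 = 58.3.
Round up: n₁ = 59, giving n₂ = 2 × 59 = 118.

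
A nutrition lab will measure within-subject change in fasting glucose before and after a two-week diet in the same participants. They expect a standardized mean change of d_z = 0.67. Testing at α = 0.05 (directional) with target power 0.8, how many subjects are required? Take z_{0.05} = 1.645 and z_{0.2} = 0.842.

For a paired (one-sample on differences) test: n = ((z_{α} + z_β) / d)².
z_{α} + z_β = 1.645 + 0.842 = 2.487.
n = (2.487 / 0.67)² = 3.712² = 13.78.
Round up.

n = 14 pairs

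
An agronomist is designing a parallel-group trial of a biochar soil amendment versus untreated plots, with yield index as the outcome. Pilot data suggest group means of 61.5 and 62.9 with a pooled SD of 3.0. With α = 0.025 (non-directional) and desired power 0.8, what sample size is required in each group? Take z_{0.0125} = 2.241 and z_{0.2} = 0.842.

n = 88 per group

Cohen's d = |M₁ − M₂| / SD_pooled = |61.5 − 62.9| / 3.0 = 1.4 / 3.0 = 0.467.
For two independent groups with equal n: n = 2·((z_{α/2} + z_β) / d)².
z_{α/2} + z_β = 2.241 + 0.842 = 3.083.
n = 2 × (3.083 / 0.467)² = 2 × 6.602² = 2 × 43.58 = 87.2.
Round up to the next whole participant.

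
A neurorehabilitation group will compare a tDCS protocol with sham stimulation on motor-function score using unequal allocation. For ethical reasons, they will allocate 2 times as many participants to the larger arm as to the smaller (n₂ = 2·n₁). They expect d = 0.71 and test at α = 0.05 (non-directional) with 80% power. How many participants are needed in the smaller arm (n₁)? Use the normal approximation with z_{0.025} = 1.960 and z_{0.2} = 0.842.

With allocation ratio k = n₂/n₁ = 2, Var(x̄₁−x̄₂) = σ²(1/n₁ + 1/(k·n₁)) = σ²·(k+1)/(k·n₁).
So n₁ = (1 + 1/k)·((z_{α/2} + z_β)/d)² = 1.500 × (2.802/0.71)².
n₁ = 1.500 × 15.57 = 23.4.
Round up: n₁ = 24, giving n₂ = 2 × 24 = 48.

n₁ = 24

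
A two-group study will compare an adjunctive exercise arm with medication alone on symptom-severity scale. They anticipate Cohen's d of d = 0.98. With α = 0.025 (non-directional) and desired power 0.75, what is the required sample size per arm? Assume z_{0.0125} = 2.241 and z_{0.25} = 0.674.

n = 18 per group

For two independent groups with equal n: n = 2·((z_{α/2} + z_β) / d)².
z_{α/2} + z_β = 2.241 + 0.674 = 2.915.
n = 2 × (2.915 / 0.98)² = 2 × 2.974² = 2 × 8.85 = 17.7.
Round up to the next whole participant.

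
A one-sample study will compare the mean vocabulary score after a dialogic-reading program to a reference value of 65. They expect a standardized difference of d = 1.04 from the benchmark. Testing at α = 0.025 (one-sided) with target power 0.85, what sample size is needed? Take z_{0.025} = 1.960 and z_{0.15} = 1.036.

For a one-sample test: n = ((z_{α} + z_β) / d)².
z_{α} + z_β = 1.960 + 1.036 = 2.996.
n = (2.996 / 1.04)² = 2.881² = 8.30.
Round up.

n = 9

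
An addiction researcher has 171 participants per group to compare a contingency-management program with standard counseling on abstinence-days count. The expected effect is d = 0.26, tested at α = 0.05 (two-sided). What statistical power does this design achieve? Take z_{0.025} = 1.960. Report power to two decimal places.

For two equal groups, power = Φ(d·√(n/2) − z_{α/2}).
d·√(n/2) = 0.26 × √(171/2) = 0.26 × 9.247 = 2.404.
z_β = 2.404 − 1.960 = 0.444.
Power = Φ(0.444) = 0.672.

power ≈ 0.67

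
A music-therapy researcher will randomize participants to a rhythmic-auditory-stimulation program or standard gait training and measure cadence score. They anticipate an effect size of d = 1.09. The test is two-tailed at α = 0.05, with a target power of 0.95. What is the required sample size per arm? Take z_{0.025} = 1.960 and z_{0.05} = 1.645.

For two independent groups with equal n: n = 2·((z_{α/2} + z_β) / d)².
z_{α/2} + z_β = 1.960 + 1.645 = 3.605.
n = 2 × (3.605 / 1.09)² = 2 × 3.307² = 2 × 10.94 = 21.9.
Round up to the next whole participant.

n = 22 per group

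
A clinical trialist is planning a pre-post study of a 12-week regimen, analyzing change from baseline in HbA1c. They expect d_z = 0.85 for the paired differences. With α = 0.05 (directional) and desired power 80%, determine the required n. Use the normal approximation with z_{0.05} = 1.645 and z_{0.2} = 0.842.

For a paired (one-sample on differences) test: n = ((z_{α} + z_β) / d)².
z_{α} + z_β = 1.645 + 0.842 = 2.487.
n = (2.487 / 0.85)² = 2.926² = 8.56.
Round up.

n = 9 pairs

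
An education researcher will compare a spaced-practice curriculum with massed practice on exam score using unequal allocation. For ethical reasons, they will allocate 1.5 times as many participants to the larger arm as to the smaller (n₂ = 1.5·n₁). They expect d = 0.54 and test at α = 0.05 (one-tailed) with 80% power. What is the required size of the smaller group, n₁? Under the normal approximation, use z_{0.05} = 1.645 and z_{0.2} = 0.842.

With allocation ratio k = n₂/n₁ = 1.5, Var(x̄₁−x̄₂) = σ²(1/n₁ + 1/(k·n₁)) = σ²·(k+1)/(k·n₁).
So n₁ = (1 + 1/k)·((z_{α} + z_β)/d)² = 1.667 × (2.487/0.54)².
n₁ = 1.667 × 21.21 = 35.4.
Round up: n₁ = 36, giving n₂ = 1.5 × 36 = 54.

n₁ = 36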